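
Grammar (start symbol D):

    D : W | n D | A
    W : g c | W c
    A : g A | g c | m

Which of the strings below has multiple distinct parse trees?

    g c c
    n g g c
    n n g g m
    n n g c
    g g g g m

g c c: 1 tree
n g g c: 1 tree
n n g g m: 1 tree
n n g c: 2 trees
g g g g m: 1 tree

n n g c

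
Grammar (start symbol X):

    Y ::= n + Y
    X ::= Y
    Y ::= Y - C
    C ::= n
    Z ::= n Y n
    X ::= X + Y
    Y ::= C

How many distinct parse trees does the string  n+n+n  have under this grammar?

Parse trees for n+n+n:
  [X [Y n + [Y n + [Y [C n]]]]]
  [X [X [Y [C n]]] + [Y n + [Y [C n]]]]
  [X [X [Y n + [Y [C n]]]] + [Y [C n]]]
  [X [X [X [Y [C n]]] + [Y [C n]]] + [Y [C n]]]

4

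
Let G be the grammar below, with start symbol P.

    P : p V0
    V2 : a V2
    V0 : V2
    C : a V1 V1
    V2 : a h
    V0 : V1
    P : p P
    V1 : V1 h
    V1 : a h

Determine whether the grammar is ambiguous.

Ambiguous

Witness: p a h

Derivation 1: P ⇒ p V0 ⇒ p V2 ⇒ p a h
Derivation 2: P ⇒ p V0 ⇒ p V1 ⇒ p a h

Two distinct leftmost derivations for the same string.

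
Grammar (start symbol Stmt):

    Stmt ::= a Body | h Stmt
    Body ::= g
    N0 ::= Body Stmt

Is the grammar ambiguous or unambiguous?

Unambiguous

(N0 is unreachable from Stmt, so its rules don't affect L(Stmt).) Restricted to the reachable nonterminals, every rule has the form A → t or A → t B, and no two rules for the same A share a first terminal. The grammar encodes a DFA — one run per string.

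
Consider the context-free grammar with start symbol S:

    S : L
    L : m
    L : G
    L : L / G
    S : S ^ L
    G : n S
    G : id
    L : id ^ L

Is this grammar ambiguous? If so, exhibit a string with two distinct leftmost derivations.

Witness: id ^ id

Derivation 1: S ⇒ L ⇒ id ^ L ⇒ id ^ G ⇒ id ^ id
Derivation 2: S ⇒ S ^ L ⇒ L ^ L ⇒ G ^ L ⇒ id ^ L ⇒ id ^ G ⇒ id ^ id

Two distinct leftmost derivations for the same string.

Ambiguous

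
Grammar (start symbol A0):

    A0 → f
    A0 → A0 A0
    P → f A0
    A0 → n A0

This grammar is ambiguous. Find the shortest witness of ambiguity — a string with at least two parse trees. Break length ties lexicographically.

length 1: no string has ≥2 trees
length 2: no string has ≥2 trees
length 3: f f f has 2 parse trees

Two derivations of f f f:
  A0 ⇒ A0 A0 ⇒ f A0 ⇒ f A0 A0 ⇒ f f A0 ⇒ f f f
  A0 ⇒ A0 A0 ⇒ A0 A0 A0 ⇒ f A0 A0 ⇒ f f A0 ⇒ f f f

f f f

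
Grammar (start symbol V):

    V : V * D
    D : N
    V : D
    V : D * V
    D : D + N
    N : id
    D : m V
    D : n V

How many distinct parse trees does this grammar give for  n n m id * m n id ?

8

Parse trees for n n m id * m n id:
  [V [V [D n [V [D n [V [D m [V [D [N id]]]]]]]]] * [D m [V [D n [V [D [N id]]]]]]]
  [V [D n [V [V [D n [V [D m [V [D [N id]]]]]]] * [D m [V [D n [V [D [N id]]]]]]]]]
  [V [D n [V [D n [V [V [D m [V [D [N id]]]]] * [D m [V [D n [V [D [N id]]]]]]]]]]]
  [V [D n [V [D n [V [D m [V [V [D [N id]]] * [D m [V [D n [V [D [N id]]]]]]]]]]]]]
  [V [D n [V [D n [V [D m [V [D [N id]] * [V [D m [V [D n [V [D [N id]]]]]]]]]]]]]]
  [V [D n [V [D n [V [D m [V [D [N id]]]] * [V [D m [V [D n [V [D [N id]]]]]]]]]]]]
  [V [D n [V [D n [V [D m [V [D [N id]]]]]] * [V [D m [V [D n [V [D [N id]]]]]]]]]]
  [V [D n [V [D n [V [D m [V [D [N id]]]]]]]] * [V [D m [V [D n [V [D [N id]]]]]]]]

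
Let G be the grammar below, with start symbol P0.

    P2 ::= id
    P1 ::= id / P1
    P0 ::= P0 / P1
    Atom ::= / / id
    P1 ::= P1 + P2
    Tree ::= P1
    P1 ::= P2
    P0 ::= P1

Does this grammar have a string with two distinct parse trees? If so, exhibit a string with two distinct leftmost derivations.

Ambiguous

Witness: id / id

Derivation 1: P0 ⇒ P0 / P1 ⇒ P1 / P1 ⇒ P2 / P1 ⇒ id / P1 ⇒ id / P2 ⇒ id / id
Derivation 2: P0 ⇒ P1 ⇒ id / P1 ⇒ id / P2 ⇒ id / id

Two distinct leftmost derivations for the same string.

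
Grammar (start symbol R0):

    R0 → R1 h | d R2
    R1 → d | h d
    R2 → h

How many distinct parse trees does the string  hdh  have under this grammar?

Parse trees for hdh:
  [R0 [R1 h d] h]

1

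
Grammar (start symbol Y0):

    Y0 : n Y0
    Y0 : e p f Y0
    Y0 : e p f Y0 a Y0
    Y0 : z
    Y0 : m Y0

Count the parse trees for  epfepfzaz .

2

Parse trees for epfepfzaz:
  [Y0 e p f [Y0 e p f [Y0 z] a [Y0 z]]]
  [Y0 e p f [Y0 e p f [Y0 z]] a [Y0 z]]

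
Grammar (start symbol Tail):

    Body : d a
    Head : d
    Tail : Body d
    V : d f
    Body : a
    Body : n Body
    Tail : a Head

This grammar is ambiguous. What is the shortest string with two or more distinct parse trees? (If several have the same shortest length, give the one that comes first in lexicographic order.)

a d

length 2: a d has 2 parse trees

Two derivations of a d:
  Tail ⇒ Body d ⇒ a d
  Tail ⇒ a Head ⇒ a d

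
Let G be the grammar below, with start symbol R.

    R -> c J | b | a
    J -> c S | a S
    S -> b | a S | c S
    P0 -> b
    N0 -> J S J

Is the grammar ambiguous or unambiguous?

Unambiguous

Only R, J, S are reachable from R; ignoring the rest: Each reachable nonterminal has at most one production per leading terminal, and all productions are right-linear; the derivation is determined token-by-token.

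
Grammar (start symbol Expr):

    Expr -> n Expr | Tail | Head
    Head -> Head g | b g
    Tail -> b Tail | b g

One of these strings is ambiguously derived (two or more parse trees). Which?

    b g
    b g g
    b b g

b g: 2 trees
b g g: 1 tree
b b g: 1 tree

b g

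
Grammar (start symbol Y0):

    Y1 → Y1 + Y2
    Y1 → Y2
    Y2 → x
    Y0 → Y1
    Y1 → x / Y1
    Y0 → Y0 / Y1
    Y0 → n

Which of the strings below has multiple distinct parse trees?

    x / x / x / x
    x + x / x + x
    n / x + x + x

x / x / x / x: 8 trees
x + x / x + x: 1 tree
n / x + x + x: 1 tree

x / x / x / x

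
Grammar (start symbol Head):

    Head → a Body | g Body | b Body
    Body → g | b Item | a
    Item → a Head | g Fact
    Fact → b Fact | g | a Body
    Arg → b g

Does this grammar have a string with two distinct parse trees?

Unambiguous

Only Head, Body, Item, Fact are reachable from Head; ignoring the rest: Restricted to the reachable nonterminals, every rule has the form A → t or A → t B, and no two rules for the same A share a first terminal. The grammar encodes a DFA — one run per string.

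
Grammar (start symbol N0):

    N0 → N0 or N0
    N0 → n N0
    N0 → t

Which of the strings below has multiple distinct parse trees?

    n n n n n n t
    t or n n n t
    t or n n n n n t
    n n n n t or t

n n n n t or t

n n n n n n t: 1 tree
t or n n n t: 1 tree
t or n n n n n t: 1 tree
n n n n t or t: 5 trees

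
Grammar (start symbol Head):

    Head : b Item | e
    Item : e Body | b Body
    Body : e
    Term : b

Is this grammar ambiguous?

Unambiguous

Only Head, Item, Body are reachable from Head; ignoring the rest: Restricted to the reachable nonterminals, every rule has the form A → t or A → t B, and no two rules for the same A share a first terminal. The grammar encodes a DFA — one run per string.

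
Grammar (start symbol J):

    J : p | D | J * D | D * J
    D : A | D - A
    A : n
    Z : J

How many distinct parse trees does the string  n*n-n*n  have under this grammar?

4

Parse trees for n*n-n*n:
  [J [J [J [D [A n]]] * [D [D [A n]] - [A n]]] * [D [A n]]]
  [J [J [D [A n]] * [J [D [D [A n]] - [A n]]]] * [D [A n]]]
  [J [D [A n]] * [J [J [D [D [A n]] - [A n]]] * [D [A n]]]]
  [J [D [A n]] * [J [D [D [A n]] - [A n]] * [J [D [A n]]]]]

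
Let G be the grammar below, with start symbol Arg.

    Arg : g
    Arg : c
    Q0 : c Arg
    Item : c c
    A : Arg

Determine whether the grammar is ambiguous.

(A, Q0, Item are unreachable from Arg, so their rules don't affect L(Arg).) Restricted to the reachable nonterminals, every rule has the form A → t or A → t B, and no two rules for the same A share a first terminal. The grammar encodes a DFA — one run per string.

Unambiguous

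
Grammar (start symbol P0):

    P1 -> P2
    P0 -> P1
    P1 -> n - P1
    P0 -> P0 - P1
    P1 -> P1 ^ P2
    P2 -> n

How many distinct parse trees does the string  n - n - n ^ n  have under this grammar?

Parse trees for n - n - n ^ n:
  [P0 [P1 n - [P1 n - [P1 [P1 [P2 n]] ^ [P2 n]]]]]
  [P0 [P1 n - [P1 [P1 n - [P1 [P2 n]]] ^ [P2 n]]]]
  [P0 [P1 [P1 n - [P1 n - [P1 [P2 n]]]] ^ [P2 n]]]
  [P0 [P0 [P1 [P2 n]]] - [P1 n - [P1 [P1 [P2 n]] ^ [P2 n]]]]
  [P0 [P0 [P1 [P2 n]]] - [P1 [P1 n - [P1 [P2 n]]] ^ [P2 n]]]
  [P0 [P0 [P1 n - [P1 [P2 n]]]] - [P1 [P1 [P2 n]] ^ [P2 n]]]
  [P0 [P0 [P0 [P1 [P2 n]]] - [P1 [P2 n]]] - [P1 [P1 [P2 n]] ^ [P2 n]]]

7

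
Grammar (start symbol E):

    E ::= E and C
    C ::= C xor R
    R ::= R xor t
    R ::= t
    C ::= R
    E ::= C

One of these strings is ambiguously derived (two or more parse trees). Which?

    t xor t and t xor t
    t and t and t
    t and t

t xor t and t xor t: 4 trees
t and t and t: 1 tree
t and t: 1 tree

t xor t and t xor t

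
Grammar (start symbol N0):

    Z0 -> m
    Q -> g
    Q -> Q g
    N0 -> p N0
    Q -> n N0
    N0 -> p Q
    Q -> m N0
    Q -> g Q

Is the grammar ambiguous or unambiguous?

Witness: p g g

Derivation 1: N0 ⇒ p Q ⇒ p Q g ⇒ p g g
Derivation 2: N0 ⇒ p Q ⇒ p g Q ⇒ p g g

Two distinct leftmost derivations for the same string.

Ambiguous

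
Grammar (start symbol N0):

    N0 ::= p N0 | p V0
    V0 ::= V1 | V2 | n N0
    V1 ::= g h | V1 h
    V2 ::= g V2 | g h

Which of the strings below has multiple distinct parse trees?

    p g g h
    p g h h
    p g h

p g h

p g g h: 1 tree
p g h h: 1 tree
p g h: 2 trees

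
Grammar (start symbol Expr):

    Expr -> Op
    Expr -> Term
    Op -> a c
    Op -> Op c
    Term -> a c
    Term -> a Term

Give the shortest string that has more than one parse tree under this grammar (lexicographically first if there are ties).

a c

length 2: a c has 2 parse trees

Two derivations of a c:
  Expr ⇒ Op ⇒ a c
  Expr ⇒ Term ⇒ a c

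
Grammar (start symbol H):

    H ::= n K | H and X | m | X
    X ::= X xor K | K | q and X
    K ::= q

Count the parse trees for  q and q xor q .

Parse trees for q and q xor q:
  [H [H [X [K q]]] and [X [X [K q]] xor [K q]]]
  [H [X [X q and [X [K q]]] xor [K q]]]
  [H [X q and [X [X [K q]] xor [K q]]]]

3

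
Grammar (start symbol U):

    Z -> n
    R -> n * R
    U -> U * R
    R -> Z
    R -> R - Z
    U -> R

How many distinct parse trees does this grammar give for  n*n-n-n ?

Parse trees for n*n-n-n:
  [U [U [R [Z n]]] * [R [R [R [Z n]] - [Z n]] - [Z n]]]
  [U [R n * [R [R [R [Z n]] - [Z n]] - [Z n]]]]
  [U [R [R n * [R [R [Z n]] - [Z n]]] - [Z n]]]
  [U [R [R [R n * [R [Z n]]] - [Z n]] - [Z n]]]

4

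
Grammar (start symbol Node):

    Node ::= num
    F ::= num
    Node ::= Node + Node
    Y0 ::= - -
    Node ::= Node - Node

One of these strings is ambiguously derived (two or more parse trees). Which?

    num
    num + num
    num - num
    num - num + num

num: 1 tree
num + num: 1 tree
num - num: 1 tree
num - num + num: 2 trees

num - num + num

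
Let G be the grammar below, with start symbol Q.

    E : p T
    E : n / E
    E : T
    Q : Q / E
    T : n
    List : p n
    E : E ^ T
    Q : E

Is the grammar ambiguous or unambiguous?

Ambiguous

Witness: n / n

Derivation 1: Q ⇒ Q / E ⇒ E / E ⇒ T / E ⇒ n / E ⇒ n / T ⇒ n / n
Derivation 2: Q ⇒ E ⇒ n / E ⇒ n / T ⇒ n / n

Two distinct leftmost derivations for the same string.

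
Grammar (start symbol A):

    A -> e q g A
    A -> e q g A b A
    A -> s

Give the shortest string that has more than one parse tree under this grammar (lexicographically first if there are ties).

length 1: no string has ≥2 trees
length 4: no string has ≥2 trees
length 6: no string has ≥2 trees
length 7: no string has ≥2 trees
length 9: e q g e q g s b s has 2 parse trees

Two derivations of e q g e q g s b s:
  A ⇒ e q g A ⇒ e q g e q g A b A ⇒ e q g e q g s b A ⇒ e q g e q g s b s
  A ⇒ e q g A b A ⇒ e q g e q g A b A ⇒ e q g e q g s b A ⇒ e q g e q g s b s

e q g e q g s b s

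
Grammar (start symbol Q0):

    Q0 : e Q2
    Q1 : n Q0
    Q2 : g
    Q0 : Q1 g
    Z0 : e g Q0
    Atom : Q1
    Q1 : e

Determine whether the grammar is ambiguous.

Ambiguous

Witness: e g

Derivation 1: Q0 ⇒ e Q2 ⇒ e g
Derivation 2: Q0 ⇒ Q1 g ⇒ e g

Two distinct leftmost derivations for the same string.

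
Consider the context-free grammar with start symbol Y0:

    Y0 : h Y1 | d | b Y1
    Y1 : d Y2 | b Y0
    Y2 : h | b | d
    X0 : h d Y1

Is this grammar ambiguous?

(X0 is unreachable from Y0, so its rules don't affect L(Y0).) Restricted to the reachable nonterminals, every rule has the form A → t or A → t B, and no two rules for the same A share a first terminal. The grammar encodes a DFA — one run per string.

Unambiguous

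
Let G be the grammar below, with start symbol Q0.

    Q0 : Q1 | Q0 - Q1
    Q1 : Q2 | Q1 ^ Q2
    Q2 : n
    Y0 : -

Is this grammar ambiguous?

Only Q0, Q1, Q2 are reachable from Q0; ignoring the rest: The grammar is stratified — Q0 handles '-' (left-recursive), Q1 handles '^', Q2 atoms. Each operator has a fixed associativity and precedence level, so every string has one parse.

Unambiguous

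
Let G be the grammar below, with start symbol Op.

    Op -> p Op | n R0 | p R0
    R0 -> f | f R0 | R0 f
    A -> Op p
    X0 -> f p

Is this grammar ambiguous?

Witness: n f f

Derivation 1: Op ⇒ n R0 ⇒ n f R0 ⇒ n f f
Derivation 2: Op ⇒ n R0 ⇒ n R0 f ⇒ n f f

Two distinct leftmost derivations for the same string.

Ambiguous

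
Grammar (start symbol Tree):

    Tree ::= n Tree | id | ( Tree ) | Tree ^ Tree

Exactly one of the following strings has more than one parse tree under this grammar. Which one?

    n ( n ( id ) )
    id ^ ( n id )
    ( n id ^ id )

( n id ^ id )

n ( n ( id ) ): 1 tree
id ^ ( n id ): 1 tree
( n id ^ id ): 2 trees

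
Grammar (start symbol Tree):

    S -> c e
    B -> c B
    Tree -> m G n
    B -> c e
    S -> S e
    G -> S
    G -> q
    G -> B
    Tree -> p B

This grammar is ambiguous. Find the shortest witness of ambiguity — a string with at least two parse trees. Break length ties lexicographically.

length 3: no string has ≥2 trees
length 4: m c e n has 2 parse trees

Two derivations of m c e n:
  Tree ⇒ m G n ⇒ m S n ⇒ m c e n
  Tree ⇒ m G n ⇒ m B n ⇒ m c e n

m c e n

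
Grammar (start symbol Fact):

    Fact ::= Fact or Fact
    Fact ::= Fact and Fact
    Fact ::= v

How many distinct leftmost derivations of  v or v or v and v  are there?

5

Parse trees for v or v or v and v:
  [Fact [Fact v] or [Fact [Fact v] or [Fact [Fact v] and [Fact v]]]]
  [Fact [Fact v] or [Fact [Fact [Fact v] or [Fact v]] and [Fact v]]]
  [Fact [Fact [Fact v] or [Fact v]] or [Fact [Fact v] and [Fact v]]]
  [Fact [Fact [Fact v] or [Fact [Fact v] or [Fact v]]] and [Fact v]]
  [Fact [Fact [Fact [Fact v] or [Fact v]] or [Fact v]] and [Fact v]]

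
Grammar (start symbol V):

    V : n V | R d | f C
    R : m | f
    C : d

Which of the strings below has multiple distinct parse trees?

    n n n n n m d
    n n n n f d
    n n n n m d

n n n n n m d: 1 tree
n n n n f d: 2 trees
n n n n m d: 1 tree

n n n n f d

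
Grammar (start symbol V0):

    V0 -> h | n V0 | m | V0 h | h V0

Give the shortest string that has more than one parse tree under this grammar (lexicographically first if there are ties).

h h

length 1: no string has ≥2 trees
length 2: h h has 2 parse trees

Two derivations of h h:
  V0 ⇒ V0 h ⇒ h h
  V0 ⇒ h V0 ⇒ h h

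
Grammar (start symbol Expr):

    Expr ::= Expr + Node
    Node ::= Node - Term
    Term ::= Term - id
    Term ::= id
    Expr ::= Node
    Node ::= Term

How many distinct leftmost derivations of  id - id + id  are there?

Parse trees for id - id + id:
  [Expr [Expr [Node [Node [Term id]] - [Term id]]] + [Node [Term id]]]
  [Expr [Expr [Node [Term [Term id] - id]]] + [Node [Term id]]]

2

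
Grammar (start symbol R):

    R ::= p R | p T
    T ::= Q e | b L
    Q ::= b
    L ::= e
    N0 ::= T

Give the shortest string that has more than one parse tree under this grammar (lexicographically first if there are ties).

length 3: p b e has 2 parse trees

Two derivations of p b e:
  R ⇒ p T ⇒ p Q e ⇒ p b e
  R ⇒ p T ⇒ p b L ⇒ p b e

p b e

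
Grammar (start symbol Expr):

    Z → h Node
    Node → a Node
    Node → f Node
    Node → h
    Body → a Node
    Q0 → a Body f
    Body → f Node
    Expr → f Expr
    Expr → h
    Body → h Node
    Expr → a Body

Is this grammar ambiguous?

Only Expr, Body, Node are reachable from Expr; ignoring the rest: The reachable rules are right-linear with at most one rule per (nonterminal, next-terminal) pair. Each input token forces the next rule, so parsing is deterministic.

Unambiguous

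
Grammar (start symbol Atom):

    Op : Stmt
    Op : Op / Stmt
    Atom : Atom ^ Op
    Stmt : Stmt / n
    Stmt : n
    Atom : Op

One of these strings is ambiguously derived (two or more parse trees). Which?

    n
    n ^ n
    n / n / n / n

n / n / n / n

n: 1 tree
n ^ n: 1 tree
n / n / n / n: 8 trees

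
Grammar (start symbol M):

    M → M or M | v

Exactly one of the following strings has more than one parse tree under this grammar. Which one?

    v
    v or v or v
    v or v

v or v or v

v: 1 tree
v or v or v: 2 trees
v or v: 1 tree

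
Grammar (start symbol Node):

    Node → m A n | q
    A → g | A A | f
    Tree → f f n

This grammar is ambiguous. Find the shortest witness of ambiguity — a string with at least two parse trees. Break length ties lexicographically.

length 1: no string has ≥2 trees
length 3: no string has ≥2 trees
length 4: no string has ≥2 trees
length 5: m f f f n has 2 parse trees

Two derivations of m f f f n:
  Node ⇒ m A n ⇒ m A A n ⇒ m A A A n ⇒ m f A A n ⇒ m f f A n ⇒ m f f f n
  Node ⇒ m A n ⇒ m A A n ⇒ m f A n ⇒ m f A A n ⇒ m f f A n ⇒ m f f f n

m f f f n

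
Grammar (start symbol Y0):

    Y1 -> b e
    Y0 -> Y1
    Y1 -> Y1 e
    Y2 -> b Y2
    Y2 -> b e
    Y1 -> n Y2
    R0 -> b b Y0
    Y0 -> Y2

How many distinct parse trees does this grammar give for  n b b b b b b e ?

Parse trees for n b b b b b b e:
  [Y0 [Y1 n [Y2 b [Y2 b [Y2 b [Y2 b [Y2 b [Y2 b e]]]]]]]]

1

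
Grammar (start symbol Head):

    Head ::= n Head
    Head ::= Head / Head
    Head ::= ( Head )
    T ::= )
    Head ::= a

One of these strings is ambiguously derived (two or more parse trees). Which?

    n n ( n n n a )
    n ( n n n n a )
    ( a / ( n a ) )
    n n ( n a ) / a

n n ( n n n a ): 1 tree
n ( n n n n a ): 1 tree
( a / ( n a ) ): 1 tree
n n ( n a ) / a: 3 trees

n n ( n a ) / a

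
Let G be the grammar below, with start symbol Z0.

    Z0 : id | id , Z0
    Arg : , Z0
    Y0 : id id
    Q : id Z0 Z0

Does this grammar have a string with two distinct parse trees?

(Arg, Y0, Q are unreachable from Z0, so their rules don't affect L(Z0).) The reachable grammar is A → atom sep A | atom. Each atom is followed by either the separator (recurse) or end-of-string (stop) — no choice point.

Unambiguous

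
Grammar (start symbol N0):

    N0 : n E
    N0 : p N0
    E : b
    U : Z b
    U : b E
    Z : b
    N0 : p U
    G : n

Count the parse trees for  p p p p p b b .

2

Parse trees for p p p p p b b:
  [N0 p [N0 p [N0 p [N0 p [N0 p [U [Z b] b]]]]]]
  [N0 p [N0 p [N0 p [N0 p [N0 p [U b [E b]]]]]]]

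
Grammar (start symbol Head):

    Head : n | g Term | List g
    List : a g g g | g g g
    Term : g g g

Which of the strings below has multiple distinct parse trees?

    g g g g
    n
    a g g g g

g g g g

g g g g: 2 trees
n: 1 tree
a g g g g: 1 tree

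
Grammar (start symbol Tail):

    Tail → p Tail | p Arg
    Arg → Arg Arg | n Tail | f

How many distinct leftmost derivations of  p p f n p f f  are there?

Parse trees for p p f n p f f:
  [Tail p [Tail p [Arg [Arg f] [Arg [Arg n [Tail p [Arg f]]] [Arg f]]]]]
  [Tail p [Tail p [Arg [Arg f] [Arg n [Tail p [Arg [Arg f] [Arg f]]]]]]]
  [Tail p [Tail p [Arg [Arg [Arg f] [Arg n [Tail p [Arg f]]]] [Arg f]]]]

3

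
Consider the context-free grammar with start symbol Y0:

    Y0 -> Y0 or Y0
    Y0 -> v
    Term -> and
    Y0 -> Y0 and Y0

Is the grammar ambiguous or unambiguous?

Witness: v and v and v

Derivation 1: Y0 ⇒ Y0 and Y0 ⇒ v and Y0 ⇒ v and Y0 and Y0 ⇒ v and v and Y0 ⇒ v and v and v
Derivation 2: Y0 ⇒ Y0 and Y0 ⇒ Y0 and Y0 and Y0 ⇒ v and Y0 and Y0 ⇒ v and v and Y0 ⇒ v and v and v

Two distinct leftmost derivations for the same string.

Ambiguous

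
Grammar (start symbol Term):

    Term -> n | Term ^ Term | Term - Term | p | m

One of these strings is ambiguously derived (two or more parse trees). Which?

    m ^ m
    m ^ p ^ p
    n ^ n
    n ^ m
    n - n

m ^ p ^ p

m ^ m: 1 tree
m ^ p ^ p: 2 trees
n ^ n: 1 tree
n ^ m: 1 tree
n - n: 1 tree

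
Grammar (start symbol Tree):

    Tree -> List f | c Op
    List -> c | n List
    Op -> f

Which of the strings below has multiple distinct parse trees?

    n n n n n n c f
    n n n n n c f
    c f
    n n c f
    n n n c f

n n n n n n c f: 1 tree
n n n n n c f: 1 tree
c f: 2 trees
n n c f: 1 tree
n n n c f: 1 tree

c f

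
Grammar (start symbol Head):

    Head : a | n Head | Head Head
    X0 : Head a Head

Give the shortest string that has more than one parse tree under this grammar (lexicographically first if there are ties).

length 1: no string has ≥2 trees
length 2: no string has ≥2 trees
length 3: a a a has 2 parse trees

Two derivations of a a a:
  Head ⇒ Head Head ⇒ a Head ⇒ a Head Head ⇒ a a Head ⇒ a a a
  Head ⇒ Head Head ⇒ Head Head Head ⇒ a Head Head ⇒ a a Head ⇒ a a a

a a a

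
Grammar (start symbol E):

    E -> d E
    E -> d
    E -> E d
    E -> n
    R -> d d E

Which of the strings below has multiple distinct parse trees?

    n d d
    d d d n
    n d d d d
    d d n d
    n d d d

n d d: 1 tree
d d d n: 1 tree
n d d d d: 1 tree
d d n d: 3 trees
n d d d: 1 tree

d d n d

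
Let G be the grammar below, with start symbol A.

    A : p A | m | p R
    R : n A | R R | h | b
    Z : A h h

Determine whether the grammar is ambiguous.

Witness: p b b b

Derivation 1: A ⇒ p R ⇒ p R R ⇒ p R R R ⇒ p b R R ⇒ p b b R ⇒ p b b b
Derivation 2: A ⇒ p R ⇒ p R R ⇒ p b R ⇒ p b R R ⇒ p b b R ⇒ p b b b

Two distinct leftmost derivations for the same string.

Ambiguous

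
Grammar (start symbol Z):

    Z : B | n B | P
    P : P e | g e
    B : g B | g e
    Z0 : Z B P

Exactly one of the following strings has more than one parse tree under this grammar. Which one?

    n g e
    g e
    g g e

g e

n g e: 1 tree
g e: 2 trees
g g e: 1 tree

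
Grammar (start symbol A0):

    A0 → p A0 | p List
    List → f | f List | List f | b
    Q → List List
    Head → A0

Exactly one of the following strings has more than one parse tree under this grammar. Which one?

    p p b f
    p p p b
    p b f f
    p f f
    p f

p f f

p p b f: 1 tree
p p p b: 1 tree
p b f f: 1 tree
p f f: 2 trees
p f: 1 tree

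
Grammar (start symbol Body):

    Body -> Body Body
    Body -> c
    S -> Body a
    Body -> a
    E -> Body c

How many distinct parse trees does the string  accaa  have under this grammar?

14

Parse trees for accaa (showing first 6 of 14):
  [Body [Body a] [Body [Body c] [Body [Body c] [Body [Body a] [Body a]]]]]
  [Body [Body a] [Body [Body c] [Body [Body [Body c] [Body a]] [Body a]]]]
  [Body [Body a] [Body [Body [Body c] [Body c]] [Body [Body a] [Body a]]]]
  [Body [Body a] [Body [Body [Body c] [Body [Body c] [Body a]]] [Body a]]]
  [Body [Body a] [Body [Body [Body [Body c] [Body c]] [Body a]] [Body a]]]
  [Body [Body [Body a] [Body c]] [Body [Body c] [Body [Body a] [Body a]]]]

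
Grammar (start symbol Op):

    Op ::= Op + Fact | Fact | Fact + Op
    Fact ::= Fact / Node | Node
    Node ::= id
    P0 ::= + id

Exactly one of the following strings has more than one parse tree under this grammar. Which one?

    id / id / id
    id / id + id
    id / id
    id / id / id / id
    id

id / id + id

id / id / id: 1 tree
id / id + id: 2 trees
id / id: 1 tree
id / id / id / id: 1 tree
id: 1 tree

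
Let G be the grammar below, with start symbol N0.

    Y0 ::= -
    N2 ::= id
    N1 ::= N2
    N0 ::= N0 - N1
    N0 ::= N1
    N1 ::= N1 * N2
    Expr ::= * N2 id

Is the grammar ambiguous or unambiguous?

Unambiguous

Only N0, N1, N2 are reachable from N0; ignoring the rest: N0 → N0 - N1 | N1  ;  N1 → N1 * N2 | N2  — a left-associative chain with N2 at the bottom. Each string factors uniquely by precedence.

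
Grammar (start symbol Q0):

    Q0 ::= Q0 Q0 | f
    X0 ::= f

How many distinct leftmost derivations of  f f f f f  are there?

14

Parse trees for f f f f f (showing first 6 of 14):
  [Q0 [Q0 f] [Q0 [Q0 f] [Q0 [Q0 f] [Q0 [Q0 f] [Q0 f]]]]]
  [Q0 [Q0 f] [Q0 [Q0 f] [Q0 [Q0 [Q0 f] [Q0 f]] [Q0 f]]]]
  [Q0 [Q0 f] [Q0 [Q0 [Q0 f] [Q0 f]] [Q0 [Q0 f] [Q0 f]]]]
  [Q0 [Q0 f] [Q0 [Q0 [Q0 f] [Q0 [Q0 f] [Q0 f]]] [Q0 f]]]
  [Q0 [Q0 f] [Q0 [Q0 [Q0 [Q0 f] [Q0 f]] [Q0 f]] [Q0 f]]]
  [Q0 [Q0 [Q0 f] [Q0 f]] [Q0 [Q0 f] [Q0 [Q0 f] [Q0 f]]]]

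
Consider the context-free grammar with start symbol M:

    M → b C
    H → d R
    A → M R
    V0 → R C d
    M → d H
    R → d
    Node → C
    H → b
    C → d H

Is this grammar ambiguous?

Unambiguous

(V0, A, Node are unreachable from M, so their rules don't affect L(M).) Each reachable nonterminal has at most one production per leading terminal, and all productions are right-linear; the derivation is determined token-by-token.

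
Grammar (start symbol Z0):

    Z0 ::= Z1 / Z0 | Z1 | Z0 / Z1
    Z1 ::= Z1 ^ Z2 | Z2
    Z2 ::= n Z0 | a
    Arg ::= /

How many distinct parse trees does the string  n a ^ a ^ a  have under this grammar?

Parse trees for n a ^ a ^ a:
  [Z0 [Z1 [Z1 [Z1 [Z2 n [Z0 [Z1 [Z2 a]]]]] ^ [Z2 a]] ^ [Z2 a]]]
  [Z0 [Z1 [Z1 [Z2 n [Z0 [Z1 [Z1 [Z2 a]] ^ [Z2 a]]]]] ^ [Z2 a]]]
  [Z0 [Z1 [Z2 n [Z0 [Z1 [Z1 [Z1 [Z2 a]] ^ [Z2 a]] ^ [Z2 a]]]]]]

3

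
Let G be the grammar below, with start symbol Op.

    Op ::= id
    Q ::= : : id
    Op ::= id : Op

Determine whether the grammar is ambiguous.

(Q is unreachable from Op, so its rules don't affect L(Op).) The reachable grammar is A → atom sep A | atom. Each atom is followed by either the separator (recurse) or end-of-string (stop) — no choice point.

Unambiguous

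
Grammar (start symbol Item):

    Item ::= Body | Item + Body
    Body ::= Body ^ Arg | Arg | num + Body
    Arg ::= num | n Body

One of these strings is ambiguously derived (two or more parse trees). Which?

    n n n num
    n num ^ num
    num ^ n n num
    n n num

n n n num: 1 tree
n num ^ num: 2 trees
num ^ n n num: 1 tree
n n num: 1 tree

n num ^ num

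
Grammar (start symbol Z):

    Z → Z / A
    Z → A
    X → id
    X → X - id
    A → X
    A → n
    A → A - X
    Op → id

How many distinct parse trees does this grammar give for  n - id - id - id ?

Parse trees for n - id - id - id:
  [Z [A [A n] - [X [X [X id] - id] - id]]]
  [Z [A [A [A n] - [X id]] - [X [X id] - id]]]
  [Z [A [A [A n] - [X [X id] - id]] - [X id]]]
  [Z [A [A [A [A n] - [X id]] - [X id]] - [X id]]]

4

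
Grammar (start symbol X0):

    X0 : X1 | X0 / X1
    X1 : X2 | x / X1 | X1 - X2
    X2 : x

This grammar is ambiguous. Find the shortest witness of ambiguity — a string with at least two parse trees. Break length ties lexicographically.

length 1: no string has ≥2 trees
length 3: x / x has 2 parse trees

Two derivations of x / x:
  X0 ⇒ X1 ⇒ x / X1 ⇒ x / X2 ⇒ x / x
  X0 ⇒ X0 / X1 ⇒ X1 / X1 ⇒ X2 / X1 ⇒ x / X1 ⇒ x / X2 ⇒ x / x

x / x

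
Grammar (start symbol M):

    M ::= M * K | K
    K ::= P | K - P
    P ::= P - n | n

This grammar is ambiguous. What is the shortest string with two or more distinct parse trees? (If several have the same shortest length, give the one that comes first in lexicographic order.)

n - n

length 1: no string has ≥2 trees
length 3: n - n has 2 parse trees

Two derivations of n - n:
  M ⇒ K ⇒ P ⇒ P - n ⇒ n - n
  M ⇒ K ⇒ K - P ⇒ P - P ⇒ n - P ⇒ n - n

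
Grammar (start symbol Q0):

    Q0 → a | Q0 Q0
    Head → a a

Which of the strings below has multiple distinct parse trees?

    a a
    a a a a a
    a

a a: 1 tree
a a a a a: 14 trees
a: 1 tree

a a a a a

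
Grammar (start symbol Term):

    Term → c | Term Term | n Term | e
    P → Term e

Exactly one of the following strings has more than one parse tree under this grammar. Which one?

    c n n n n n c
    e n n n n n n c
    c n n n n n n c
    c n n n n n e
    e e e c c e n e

e e e c c e n e

c n n n n n c: 1 tree
e n n n n n n c: 1 tree
c n n n n n n c: 1 tree
c n n n n n e: 1 tree
e e e c c e n e: 132 trees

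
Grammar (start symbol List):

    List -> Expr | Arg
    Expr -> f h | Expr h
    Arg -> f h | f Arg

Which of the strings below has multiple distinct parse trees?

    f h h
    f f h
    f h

f h

f h h: 1 tree
f f h: 1 tree
f h: 2 trees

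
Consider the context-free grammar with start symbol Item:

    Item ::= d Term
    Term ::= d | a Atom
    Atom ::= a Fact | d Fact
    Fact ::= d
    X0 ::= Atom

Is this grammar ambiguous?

Unambiguous

Only Item, Term, Atom, Fact are reachable from Item; ignoring the rest: The reachable rules are right-linear with at most one rule per (nonterminal, next-terminal) pair. Each input token forces the next rule, so parsing is deterministic.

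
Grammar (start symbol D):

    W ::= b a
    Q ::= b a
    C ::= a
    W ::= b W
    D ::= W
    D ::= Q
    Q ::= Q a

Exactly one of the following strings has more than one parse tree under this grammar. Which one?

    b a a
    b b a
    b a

b a a: 1 tree
b b a: 1 tree
b a: 2 trees

b a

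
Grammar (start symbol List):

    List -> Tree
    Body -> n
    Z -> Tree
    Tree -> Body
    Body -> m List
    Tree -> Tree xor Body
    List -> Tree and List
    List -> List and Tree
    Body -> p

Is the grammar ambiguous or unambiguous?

Ambiguous

Witness: n and n

Derivation 1: List ⇒ Tree and List ⇒ Body and List ⇒ n and List ⇒ n and Tree ⇒ n and Body ⇒ n and n
Derivation 2: List ⇒ List and Tree ⇒ Tree and Tree ⇒ Body and Tree ⇒ n and Tree ⇒ n and Body ⇒ n and n

Two distinct leftmost derivations for the same string.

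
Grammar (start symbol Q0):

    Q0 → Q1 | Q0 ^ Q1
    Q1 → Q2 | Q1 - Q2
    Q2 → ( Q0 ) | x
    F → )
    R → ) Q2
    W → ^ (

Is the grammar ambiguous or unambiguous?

(F, R, W are unreachable from Q0, so their rules don't affect L(Q0).) The grammar is stratified — Q0 handles '^' (left-recursive), Q1 handles '-', Q2 atoms. Each operator has a fixed associativity and precedence level, so every string has one parse.

Unambiguous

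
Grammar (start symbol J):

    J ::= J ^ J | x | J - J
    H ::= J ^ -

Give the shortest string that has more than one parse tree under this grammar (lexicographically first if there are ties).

length 1: no string has ≥2 trees
length 3: no string has ≥2 trees
length 5: x - x - x has 2 parse trees

Two derivations of x - x - x:
  J ⇒ J - J ⇒ x - J ⇒ x - J - J ⇒ x - x - J ⇒ x - x - x
  J ⇒ J - J ⇒ J - J - J ⇒ x - J - J ⇒ x - x - J ⇒ x - x - x

x - x - x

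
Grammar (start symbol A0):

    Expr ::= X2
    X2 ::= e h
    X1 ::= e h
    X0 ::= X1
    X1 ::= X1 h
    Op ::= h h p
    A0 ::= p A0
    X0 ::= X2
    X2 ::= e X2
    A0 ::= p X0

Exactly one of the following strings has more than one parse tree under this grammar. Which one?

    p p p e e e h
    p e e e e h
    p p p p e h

p p p e e e h: 1 tree
p e e e e h: 1 tree
p p p p e h: 2 trees

p p p p e h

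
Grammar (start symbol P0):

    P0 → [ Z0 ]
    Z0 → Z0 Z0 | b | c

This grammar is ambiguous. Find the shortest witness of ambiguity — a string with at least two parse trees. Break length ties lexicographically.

length 3: no string has ≥2 trees
length 4: no string has ≥2 trees
length 5: [ b b b ] has 2 parse trees

Two derivations of [ b b b ]:
  P0 ⇒ [ Z0 ] ⇒ [ Z0 Z0 ] ⇒ [ Z0 Z0 Z0 ] ⇒ [ b Z0 Z0 ] ⇒ [ b b Z0 ] ⇒ [ b b b ]
  P0 ⇒ [ Z0 ] ⇒ [ Z0 Z0 ] ⇒ [ b Z0 ] ⇒ [ b Z0 Z0 ] ⇒ [ b b Z0 ] ⇒ [ b b b ]

[ b b b ]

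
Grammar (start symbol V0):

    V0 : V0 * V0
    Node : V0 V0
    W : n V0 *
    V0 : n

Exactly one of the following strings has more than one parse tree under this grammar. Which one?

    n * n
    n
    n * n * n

n * n: 1 tree
n: 1 tree
n * n * n: 2 trees

n * n * n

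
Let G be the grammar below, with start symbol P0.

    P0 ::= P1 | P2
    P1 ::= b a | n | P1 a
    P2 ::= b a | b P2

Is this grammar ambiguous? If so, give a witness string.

Ambiguous

Witness: b a

Derivation 1: P0 ⇒ P1 ⇒ b a
Derivation 2: P0 ⇒ P2 ⇒ b a

Two distinct leftmost derivations for the same string.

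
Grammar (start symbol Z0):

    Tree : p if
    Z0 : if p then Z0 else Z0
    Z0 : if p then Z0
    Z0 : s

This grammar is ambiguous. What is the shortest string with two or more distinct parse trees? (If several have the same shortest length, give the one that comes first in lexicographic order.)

length 1: no string has ≥2 trees
length 4: no string has ≥2 trees
length 6: no string has ≥2 trees
length 7: no string has ≥2 trees
length 9: if p then if p then s else s has 2 parse trees

Two derivations of if p then if p then s else s:
  Z0 ⇒ if p then Z0 else Z0 ⇒ if p then if p then Z0 else Z0 ⇒ if p then if p then s else Z0 ⇒ if p then if p then s else s
  Z0 ⇒ if p then Z0 ⇒ if p then if p then Z0 else Z0 ⇒ if p then if p then s else Z0 ⇒ if p then if p then s else s

if p then if p then s else s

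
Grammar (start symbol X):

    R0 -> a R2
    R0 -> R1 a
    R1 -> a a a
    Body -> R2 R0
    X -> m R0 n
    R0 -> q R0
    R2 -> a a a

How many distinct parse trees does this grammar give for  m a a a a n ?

Parse trees for m a a a a n:
  [X m [R0 a [R2 a a a]] n]
  [X m [R0 [R1 a a a] a] n]

2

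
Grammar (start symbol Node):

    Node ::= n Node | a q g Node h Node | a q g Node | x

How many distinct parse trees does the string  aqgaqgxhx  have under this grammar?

Parse trees for aqgaqgxhx:
  [Node a q g [Node a q g [Node x]] h [Node x]]
  [Node a q g [Node a q g [Node x] h [Node x]]]

2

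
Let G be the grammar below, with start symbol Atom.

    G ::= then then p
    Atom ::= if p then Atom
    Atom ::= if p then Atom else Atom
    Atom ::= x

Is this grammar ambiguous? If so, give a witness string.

Witness: if p then if p then x else x

Derivation 1: Atom ⇒ if p then Atom ⇒ if p then if p then Atom else Atom ⇒ if p then if p then x else Atom ⇒ if p then if p then x else x
Derivation 2: Atom ⇒ if p then Atom else Atom ⇒ if p then if p then Atom else Atom ⇒ if p then if p then x else Atom ⇒ if p then if p then x else x

Two distinct leftmost derivations for the same string.

Ambiguous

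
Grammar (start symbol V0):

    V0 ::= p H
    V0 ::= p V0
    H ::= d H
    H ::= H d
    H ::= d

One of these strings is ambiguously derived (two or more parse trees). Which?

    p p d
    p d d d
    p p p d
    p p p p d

p d d d

p p d: 1 tree
p d d d: 4 trees
p p p d: 1 tree
p p p p d: 1 tree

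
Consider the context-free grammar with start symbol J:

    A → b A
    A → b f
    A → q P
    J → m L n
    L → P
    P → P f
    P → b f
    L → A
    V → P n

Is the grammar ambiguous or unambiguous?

Ambiguous

Witness: m b f n

Derivation 1: J ⇒ m L n ⇒ m P n ⇒ m b f n
Derivation 2: J ⇒ m L n ⇒ m A n ⇒ m b f n

Two distinct leftmost derivations for the same string.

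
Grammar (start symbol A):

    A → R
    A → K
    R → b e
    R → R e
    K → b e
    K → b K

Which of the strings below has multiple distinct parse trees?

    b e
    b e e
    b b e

b e

b e: 2 trees
b e e: 1 tree
b b e: 1 tree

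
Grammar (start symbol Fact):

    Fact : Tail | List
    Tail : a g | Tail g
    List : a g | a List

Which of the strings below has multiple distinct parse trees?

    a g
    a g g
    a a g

a g: 2 trees
a g g: 1 tree
a a g: 1 tree

a g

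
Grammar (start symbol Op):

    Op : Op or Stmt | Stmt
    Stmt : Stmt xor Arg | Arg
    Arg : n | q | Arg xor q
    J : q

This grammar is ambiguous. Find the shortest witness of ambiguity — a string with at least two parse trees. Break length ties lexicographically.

n xor q

length 1: no string has ≥2 trees
length 3: n xor q has 2 parse trees

Two derivations of n xor q:
  Op ⇒ Stmt ⇒ Stmt xor Arg ⇒ Arg xor Arg ⇒ n xor Arg ⇒ n xor q
  Op ⇒ Stmt ⇒ Arg ⇒ Arg xor q ⇒ n xor q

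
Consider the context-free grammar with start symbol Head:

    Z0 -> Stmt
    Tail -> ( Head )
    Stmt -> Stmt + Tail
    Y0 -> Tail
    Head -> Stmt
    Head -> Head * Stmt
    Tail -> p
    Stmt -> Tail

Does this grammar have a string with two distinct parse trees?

(Z0, Y0 are unreachable from Head, so their rules don't affect L(Head).) This is a standard precedence ladder (Head over Stmt over Tail), with each level left-recursive on its own operator ('*' at Head, '+' at Stmt). That structure is LR(1), hence unambiguous.

Unambiguous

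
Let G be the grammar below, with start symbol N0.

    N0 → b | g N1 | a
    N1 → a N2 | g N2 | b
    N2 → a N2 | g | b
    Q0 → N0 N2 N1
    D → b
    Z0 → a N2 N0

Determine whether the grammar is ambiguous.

(Q0, D, Z0 are unreachable from N0, so their rules don't affect L(N0).) Restricted to the reachable nonterminals, every rule has the form A → t or A → t B, and no two rules for the same A share a first terminal. The grammar encodes a DFA — one run per string.

Unambiguous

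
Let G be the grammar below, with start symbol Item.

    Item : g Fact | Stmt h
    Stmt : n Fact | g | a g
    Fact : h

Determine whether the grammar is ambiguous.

Ambiguous

Witness: g h

Derivation 1: Item ⇒ g Fact ⇒ g h
Derivation 2: Item ⇒ Stmt h ⇒ g h

Two distinct leftmost derivations for the same string.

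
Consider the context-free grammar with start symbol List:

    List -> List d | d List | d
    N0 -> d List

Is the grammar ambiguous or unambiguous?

Ambiguous

Witness: d d

Derivation 1: List ⇒ List d ⇒ d d
Derivation 2: List ⇒ d List ⇒ d d

Two distinct leftmost derivations for the same string.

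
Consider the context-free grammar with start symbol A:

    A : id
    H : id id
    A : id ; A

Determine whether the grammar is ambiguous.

Only A is reachable from A; ignoring the rest: Right-recursive list with a separator: after each atom, whether the separator follows determines the rule. One parse per string.

Unambiguous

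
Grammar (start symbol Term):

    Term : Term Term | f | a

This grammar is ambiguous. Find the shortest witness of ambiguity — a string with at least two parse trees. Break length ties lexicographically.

a a a

length 1: no string has ≥2 trees
length 2: no string has ≥2 trees
length 3: a a a has 2 parse trees

Two derivations of a a a:
  Term ⇒ Term Term ⇒ Term Term Term ⇒ a Term Term ⇒ a a Term ⇒ a a a
  Term ⇒ Term Term ⇒ a Term ⇒ a Term Term ⇒ a a Term ⇒ a a a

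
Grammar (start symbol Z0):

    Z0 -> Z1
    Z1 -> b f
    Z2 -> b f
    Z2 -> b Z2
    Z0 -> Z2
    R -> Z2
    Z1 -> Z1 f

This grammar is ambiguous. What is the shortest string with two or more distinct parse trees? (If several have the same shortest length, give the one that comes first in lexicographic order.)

b f

length 2: b f has 2 parse trees

Two derivations of b f:
  Z0 ⇒ Z1 ⇒ b f
  Z0 ⇒ Z2 ⇒ b f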